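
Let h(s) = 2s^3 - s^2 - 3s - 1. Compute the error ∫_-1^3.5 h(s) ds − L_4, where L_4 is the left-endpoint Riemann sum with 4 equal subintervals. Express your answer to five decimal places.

29.26758

Exact integral: ∫_-1^3.5 h(s) ds = 38.53125.
L_4 ≈ 9.2636719.
Error ≈ 38.53125 − 9.2636719 ≈ 29.26758.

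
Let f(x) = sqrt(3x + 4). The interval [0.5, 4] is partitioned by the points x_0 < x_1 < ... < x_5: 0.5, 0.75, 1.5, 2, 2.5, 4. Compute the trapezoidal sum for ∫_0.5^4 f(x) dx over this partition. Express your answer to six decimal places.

11.337627

Subinterval widths: 0.25, 0.75, 0.5, 0.5, 1.5.
f(0.5) ≈ 2.345208, f(0.75) ≈ 2.500000, f(1.5) ≈ 2.915476, f(2) ≈ 3.162278, f(2.5) ≈ 3.391165, f(4) ≈ 4.000000.
On each subinterval the trapezoid contributes (Δx_i/2)·[f(x_{i-1}) + f(x_i)].
Sum ≈ 11.337627.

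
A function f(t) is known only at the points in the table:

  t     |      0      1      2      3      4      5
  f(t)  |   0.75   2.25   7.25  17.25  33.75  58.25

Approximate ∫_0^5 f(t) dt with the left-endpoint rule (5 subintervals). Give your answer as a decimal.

61.25

Δt = 1.
Sum = 1·[0.75 + 2.25 + 7.25 + 17.25 + 33.75] = 61.25.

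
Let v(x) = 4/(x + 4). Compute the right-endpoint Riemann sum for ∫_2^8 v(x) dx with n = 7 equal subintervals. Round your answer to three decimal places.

Δx = (8 − 2)/7 = 6/7.
Right endpoints: 20/7, 26/7, 32/7, 38/7, 44/7, 50/7, 8.
v(20/7) = 7/12, v(26/7) = 14/27, v(32/7) = 7/15, v(38/7) = 14/33, v(44/7) = 7/18, v(50/7) = 14/39, v(8) = 1/3.
Sum = Δx · [v(20/7) + v(26/7) + v(32/7) + ...].
Sum ≈ 2.635.

2.635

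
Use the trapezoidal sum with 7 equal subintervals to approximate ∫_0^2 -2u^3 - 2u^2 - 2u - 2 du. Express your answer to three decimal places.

Δu = (2 − 0)/7 = 2/7.
f(0) = -2, f(2/7) = -954/343, f(4/7) = -1430/343, f(6/7) = -2210/343, f(8/7) = -3390/343, f(10/7) = -5066/343, f(12/7) = -7334/343, f(2) = -30.
T_7 = (Δu/2)·[f(u_0) + 2f(u_1) + ... + 2f(u_{6}) + f(u_7)].
Sum ≈ -21.551.

-21.551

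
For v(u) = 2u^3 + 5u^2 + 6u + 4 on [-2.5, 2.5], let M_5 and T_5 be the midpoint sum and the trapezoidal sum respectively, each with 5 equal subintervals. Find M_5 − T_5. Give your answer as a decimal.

-6.25

M_5 = 70.
T_5 = 76.25.
M_5 − T_5 = -6.25.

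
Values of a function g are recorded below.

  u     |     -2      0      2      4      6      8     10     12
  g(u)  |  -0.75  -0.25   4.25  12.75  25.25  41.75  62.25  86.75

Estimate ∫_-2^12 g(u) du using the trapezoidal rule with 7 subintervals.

378

Δu = 2.
T_7 = (2/2)·[(-0.75) + 2·(-0.25) + 2·4.25 + 2·12.75 + 2·25.25 + 2·41.75 + 2·62.25 + 86.75] = 378.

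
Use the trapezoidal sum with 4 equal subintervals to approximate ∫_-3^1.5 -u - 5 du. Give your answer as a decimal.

-19.125

Δu = (1.5 − (-3))/4 = 1.125.
f(-3) = -2, f(-1.875) = -3.125, f(-0.75) = -4.25, f(0.375) = -5.375, f(1.5) = -6.5.
T_4 = (Δu/2)·[f(u_0) + 2f(u_1) + 2f(u_2) + 2f(u_3) + f(u_4)].
Sum = -19.125.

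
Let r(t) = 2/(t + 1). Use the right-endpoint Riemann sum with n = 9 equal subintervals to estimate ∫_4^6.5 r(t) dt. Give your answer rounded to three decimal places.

Δt = (6.5 − 4)/9 = 5/18.
Right endpoints: 77/18, 41/9, 29/6, 46/9, 97/18, 17/3, 107/18, 56/9, 6.5.
r(77/18) = 36/95, r(41/9) = 0.36, r(29/6) = 12/35, r(46/9) = 18/55, r(97/18) = 36/115, r(17/3) = 0.3, r(107/18) = 0.288, r(56/9) = 18/65, r(6.5) = 4/15.
Sum = Δt · [r(77/18) + r(41/9) + r(29/6) + ...].
Sum ≈ 0.793.

0.793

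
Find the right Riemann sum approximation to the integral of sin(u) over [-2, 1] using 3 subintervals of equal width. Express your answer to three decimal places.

0.000

Δu = (1 − (-2))/3 = 1.
Right endpoints: -1, 0, 1.
f(-1) ≈ -0.841, f(0) ≈ 0.000, f(1) ≈ 0.841.
Sum = Δu · [f(-1) + f(0) + f(1)].
Sum ≈ 0.000.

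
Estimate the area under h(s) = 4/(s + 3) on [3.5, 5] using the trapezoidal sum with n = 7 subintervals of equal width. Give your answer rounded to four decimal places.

Δs = (5 − 3.5)/7 = 3/14.
h(3.5) = 8/13, h(26/7) = 28/47, h(55/14) = 56/97, h(29/7) = 0.56, h(61/14) = 56/103, h(32/7) = 28/53, h(67/14) = 56/109, h(5) = 0.5.
T_7 = (Δs/2)·[h(s_0) + 2h(s_1) + ... + 2h(s_{6}) + h(s_7)].
Sum ≈ 0.8307.

0.8307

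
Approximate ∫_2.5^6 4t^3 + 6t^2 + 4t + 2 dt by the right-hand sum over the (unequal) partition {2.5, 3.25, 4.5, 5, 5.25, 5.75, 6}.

Subinterval widths: 0.75, 1.25, 0.5, 0.25, 0.5, 0.25.
Right endpoints: 3.25, 4.5, 5, 5.25, 5.75, 6.
f(3.25) = 215.6875, f(4.5) = 506, f(5) = 672, f(5.25) = 767.1875, f(5.75) = 983.8125, f(6) = 1106.
Sum = Σ Δt_i · f(t_i).
Sum = 2090.46875.

2090.46875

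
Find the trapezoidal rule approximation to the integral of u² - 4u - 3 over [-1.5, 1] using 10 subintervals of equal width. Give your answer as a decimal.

Δu = (1 − (-1.5))/10 = 0.25.
f(-1.5) = 5.25, f(-1.25) = 3.5625, f(-1) = 2, f(-0.75) = 0.5625, f(-0.5) = -0.75, f(-0.25) = -1.9375, f(0) = -3, f(0.25) = -3.9375, f(0.5) = -4.75, f(0.75) = -5.4375, f(1) = -6.
T_10 = (Δu/2)·[f(u_0) + 2f(u_1) + ... + 2f(u_{9}) + f(u_10)].
Sum = -3.515625.

-3.515625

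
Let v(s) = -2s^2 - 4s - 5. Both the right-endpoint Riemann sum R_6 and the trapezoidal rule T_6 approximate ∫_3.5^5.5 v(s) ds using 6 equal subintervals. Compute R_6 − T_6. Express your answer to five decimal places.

-7.33333

R_6 ≈ -135.7407407.
T_6 ≈ -128.4074074.
R_6 − T_6 ≈ -7.33333.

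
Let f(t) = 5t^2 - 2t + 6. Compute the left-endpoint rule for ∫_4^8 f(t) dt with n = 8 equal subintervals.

Δt = (8 − 4)/8 = 0.5.
Left endpoints: 4, 4.5, 5, 5.5, 6, 6.5, 7, 7.5.
f(4) = 78, f(4.5) = 98.25, f(5) = 121, f(5.5) = 146.25, f(6) = 174, f(6.5) = 204.25, f(7) = 237, f(7.5) = 272.25.
Sum = Δt · [f(4) + f(4.5) + f(5) + ...].
Sum = 665.5.

665.5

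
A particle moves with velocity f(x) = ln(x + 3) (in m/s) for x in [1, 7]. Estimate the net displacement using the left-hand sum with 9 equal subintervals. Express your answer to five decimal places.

11.16970

Δx = (7 − 1)/9 = 2/3.
Left endpoints: 1, 5/3, 7/3, 3, 11/3, 13/3, 5, 17/3, 19/3.
f(1) ≈ 1.38629, f(5/3) ≈ 1.54045, f(7/3) ≈ 1.67398, f(3) ≈ 1.79176, f(11/3) ≈ 1.89712, f(13/3) ≈ 1.99243, f(5) ≈ 2.07944, f(17/3) ≈ 2.15948, f(19/3) ≈ 2.23359.
Sum = Δx · [f(1) + f(5/3) + f(7/3) + ...].
Sum ≈ 11.16970.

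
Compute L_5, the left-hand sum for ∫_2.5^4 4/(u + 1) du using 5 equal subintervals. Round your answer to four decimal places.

1.4794

Δu = (4 − 2.5)/5 = 0.3.
Left endpoints: 2.5, 2.8, 3.1, 3.4, 3.7.
f(2.5) = 8/7, f(2.8) = 20/19, f(3.1) = 40/41, f(3.4) = 10/11, f(3.7) = 40/47.
Sum = Δu · [f(2.5) + f(2.8) + f(3.1) + f(3.4) + f(3.7)].
Sum ≈ 1.4794.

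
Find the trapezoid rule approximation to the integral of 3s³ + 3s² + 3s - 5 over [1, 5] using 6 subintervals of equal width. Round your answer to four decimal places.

616.8889

Δs = (5 − 1)/6 = 2/3.
f(1) = 4, f(5/3) = 200/9, f(7/3) = 508/9, f(3) = 112, f(11/3) = 1748/9, f(13/3) = 2776/9, f(5) = 460.
T_6 = (Δs/2)·[f(s_0) + 2f(s_1) + ... + 2f(s_{5}) + f(s_6)].
Sum ≈ 616.8889.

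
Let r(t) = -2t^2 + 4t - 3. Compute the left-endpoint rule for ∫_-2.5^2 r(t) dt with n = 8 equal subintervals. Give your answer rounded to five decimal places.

-40.55273

Δt = (2 − (-2.5))/8 = 0.5625.
Left endpoints: -2.5, -1.9375, -1.375, -0.8125, -0.25, 0.3125, 0.875, 1.4375.
r(-2.5) = -25.5, r(-1.9375) = -18.2578125, r(-1.375) = -12.28125, r(-0.8125) = -7.5703125, r(-0.25) = -4.125, r(0.3125) = -1.9453125, r(0.875) = -1.03125, r(1.4375) = -1.3828125.
Sum = Δt · [r(-2.5) + r(-1.9375) + r(-1.375) + ...].
Sum ≈ -40.55273.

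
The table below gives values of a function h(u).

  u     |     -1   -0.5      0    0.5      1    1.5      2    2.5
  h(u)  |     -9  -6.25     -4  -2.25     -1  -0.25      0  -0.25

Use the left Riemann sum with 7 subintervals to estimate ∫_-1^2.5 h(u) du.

-11.375

Δu = 0.5.
Sum = 0.5·[(-9) + (-6.25) + (-4) + (-2.25) + (-1) + (-0.25) + 0] = -11.375.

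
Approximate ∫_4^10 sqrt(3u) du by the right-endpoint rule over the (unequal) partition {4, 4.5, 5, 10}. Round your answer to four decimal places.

31.1597

Subinterval widths: 0.5, 0.5, 5.
Right endpoints: 4.5, 5, 10.
f(4.5) ≈ 3.6742, f(5) ≈ 3.8730, f(10) ≈ 5.4772.
Sum = Σ Δu_i · f(u_i).
Sum ≈ 31.1597.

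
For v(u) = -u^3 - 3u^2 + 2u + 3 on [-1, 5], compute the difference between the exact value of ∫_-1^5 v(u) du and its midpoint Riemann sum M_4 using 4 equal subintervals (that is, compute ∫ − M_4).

-10.125

Exact integral: ∫_-1^5 v(u) du = -240.
M_4 = -229.875.
Error = -240 − (-229.875) = -10.125.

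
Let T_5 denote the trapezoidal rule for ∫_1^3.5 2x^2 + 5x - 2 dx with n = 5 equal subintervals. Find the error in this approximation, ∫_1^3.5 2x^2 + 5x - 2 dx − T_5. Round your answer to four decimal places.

-0.2083

Exact integral: ∫_1^3.5 f(x) dx ≈ 51.041667.
T_5 = 51.25.
Error ≈ 51.041667 − 51.25 ≈ -0.2083.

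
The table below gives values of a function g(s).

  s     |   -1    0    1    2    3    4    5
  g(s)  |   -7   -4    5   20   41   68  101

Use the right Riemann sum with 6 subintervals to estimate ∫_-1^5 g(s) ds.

Δs = 1.
Sum = 1·[(-4) + 5 + 20 + 41 + 68 + 101] = 231.

231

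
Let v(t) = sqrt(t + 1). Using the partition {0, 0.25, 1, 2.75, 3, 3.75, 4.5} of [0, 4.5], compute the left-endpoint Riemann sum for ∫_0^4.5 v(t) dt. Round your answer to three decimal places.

7.182

Subinterval widths: 0.25, 0.75, 1.75, 0.25, 0.75, 0.75.
Left endpoints: 0, 0.25, 1, 2.75, 3, 3.75.
v(0) ≈ 1.000, v(0.25) ≈ 1.118, v(1) ≈ 1.414, v(2.75) ≈ 1.936, v(3) ≈ 2.000, v(3.75) ≈ 2.179.
Sum = Σ Δt_i · v(t_i).
Sum ≈ 7.182.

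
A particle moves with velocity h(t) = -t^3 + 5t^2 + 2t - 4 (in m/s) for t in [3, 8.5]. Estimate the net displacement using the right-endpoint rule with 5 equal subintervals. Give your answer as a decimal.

-421.4925

Δt = (8.5 − 3)/5 = 1.1.
Right endpoints: 4.1, 5.2, 6.3, 7.4, 8.5.
h(4.1) = 19.329, h(5.2) = 0.992, h(6.3) = -42.997, h(7.4) = -120.624, h(8.5) = -239.875.
Sum = Δt · [h(4.1) + h(5.2) + h(6.3) + h(7.4) + h(8.5)].
Sum = -421.4925.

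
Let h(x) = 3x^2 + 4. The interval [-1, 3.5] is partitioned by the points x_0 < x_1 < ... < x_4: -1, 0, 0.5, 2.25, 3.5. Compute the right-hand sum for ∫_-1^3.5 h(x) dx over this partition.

Subinterval widths: 1, 0.5, 1.75, 1.25.
Right endpoints: 0, 0.5, 2.25, 3.5.
h(0) = 4, h(0.5) = 4.75, h(2.25) = 19.1875, h(3.5) = 40.75.
Sum = Σ Δx_i · h(x_i).
Sum = 90.890625.

90.890625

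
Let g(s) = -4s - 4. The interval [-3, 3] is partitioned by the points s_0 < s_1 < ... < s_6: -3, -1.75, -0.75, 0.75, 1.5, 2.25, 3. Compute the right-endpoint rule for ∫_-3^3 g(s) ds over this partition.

Subinterval widths: 1.25, 1, 1.5, 0.75, 0.75, 0.75.
Right endpoints: -1.75, -0.75, 0.75, 1.5, 2.25, 3.
g(-1.75) = 3, g(-0.75) = -1, g(0.75) = -7, g(1.5) = -10, g(2.25) = -13, g(3) = -16.
Sum = Σ Δs_i · g(s_i).
Sum = -37.

-37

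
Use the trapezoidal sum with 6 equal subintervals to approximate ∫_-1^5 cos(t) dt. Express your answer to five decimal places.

Δt = (5 − (-1))/6 = 1.
f(-1) ≈ 0.54030, f(0) ≈ 1.00000, f(1) ≈ 0.54030, f(2) ≈ -0.41615, f(3) ≈ -0.98999, f(4) ≈ -0.65364, f(5) ≈ 0.28366.
T_6 = (Δt/2)·[f(t_0) + 2f(t_1) + ... + 2f(t_{5}) + f(t_6)].
Sum ≈ -0.10750.

-0.10750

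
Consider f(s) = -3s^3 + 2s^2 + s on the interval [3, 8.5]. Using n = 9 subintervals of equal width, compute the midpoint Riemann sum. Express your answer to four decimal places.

-3422.7396

Δs = (8.5 − 3)/9 = 11/18.
Midpoints: 119/36, 47/12, 163/36, 185/36, 5.75, 229/36, 251/36, 91/12, 295/36.
f(119/36) = -1293887/15552, f(47/12) = -27965/192, f(163/36) = -3622675/15552, f(185/36) = -5430305/15552, f(5.75) = -498.453125, f(229/36) = -10651477/15552, f(251/36) = -14192795/15552, f(91/12) = -682955/576, f(295/36) = -23456335/15552.
Sum = Δs · [f(119/36) + f(47/12) + f(163/36) + ...].
Sum ≈ -3422.7396.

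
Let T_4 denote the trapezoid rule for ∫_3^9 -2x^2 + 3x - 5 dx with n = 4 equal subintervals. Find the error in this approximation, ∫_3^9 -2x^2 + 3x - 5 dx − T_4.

Exact integral: ∫_3^9 f(x) dx = -390.
T_4 = -394.5.
Error = -390 − (-394.5) = 4.5.

4.5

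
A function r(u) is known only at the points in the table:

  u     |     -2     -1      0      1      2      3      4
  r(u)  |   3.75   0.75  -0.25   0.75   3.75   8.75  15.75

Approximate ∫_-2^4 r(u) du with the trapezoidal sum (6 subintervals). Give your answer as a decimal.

Δu = 1.
T_6 = (1/2)·[3.75 + 2·0.75 + 2·(-0.25) + 2·0.75 + 2·3.75 + 2·8.75 + 15.75] = 23.5.

23.5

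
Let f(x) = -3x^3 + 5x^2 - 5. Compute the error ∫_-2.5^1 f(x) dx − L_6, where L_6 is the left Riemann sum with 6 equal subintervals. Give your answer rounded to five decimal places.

-24.53545

Exact integral: ∫_-2.5^1 f(x) dx ≈ 38.7552083.
L_6 ≈ 63.2906539.
Error ≈ 38.7552083 − 63.2906539 ≈ -24.53545.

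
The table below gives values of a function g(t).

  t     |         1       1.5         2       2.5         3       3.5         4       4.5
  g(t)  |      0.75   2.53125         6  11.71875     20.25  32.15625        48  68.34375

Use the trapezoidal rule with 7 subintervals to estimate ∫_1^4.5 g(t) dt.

Δt = 0.5.
T_7 = (0.5/2)·[0.75 + 2·2.53125 + 2·6 + 2·11.71875 + 2·20.25 + 2·32.15625 + 2·48 + 68.34375] = 77.6015625.

77.6015625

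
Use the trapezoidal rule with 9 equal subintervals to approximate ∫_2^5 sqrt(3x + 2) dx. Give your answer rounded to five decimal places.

Δx = (5 − 2)/9 = 1/3.
f(2) ≈ 2.82843, f(7/3) ≈ 3.00000, f(8/3) ≈ 3.16228, f(3) ≈ 3.31662, f(10/3) ≈ 3.46410, f(11/3) ≈ 3.60555, f(4) ≈ 3.74166, f(13/3) ≈ 3.87298, f(14/3) ≈ 4.00000, f(5) ≈ 4.12311.
T_9 = (Δx/2)·[f(x_0) + 2f(x_1) + ... + 2f(x_{8}) + f(x_9)].
Sum ≈ 10.54632.

10.54632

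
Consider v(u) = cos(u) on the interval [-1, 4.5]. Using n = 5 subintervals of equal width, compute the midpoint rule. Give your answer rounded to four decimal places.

-0.1432

Δu = (4.5 − (-1))/5 = 1.1.
Midpoints: -0.45, 0.65, 1.75, 2.85, 3.95.
v(-0.45) ≈ 0.9004, v(0.65) ≈ 0.7961, v(1.75) ≈ -0.1782, v(2.85) ≈ -0.9578, v(3.95) ≈ -0.6907.
Sum = Δu · [v(-0.45) + v(0.65) + v(1.75) + v(2.85) + v(3.95)].
Sum ≈ -0.1432.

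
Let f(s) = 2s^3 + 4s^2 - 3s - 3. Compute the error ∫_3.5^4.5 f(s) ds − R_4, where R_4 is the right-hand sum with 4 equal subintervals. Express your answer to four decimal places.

-15.9792

Exact integral: ∫_3.5^4.5 f(s) ds ≈ 179.333333.
R_4 = 195.3125.
Error ≈ 179.333333 − 195.3125 ≈ -15.9792.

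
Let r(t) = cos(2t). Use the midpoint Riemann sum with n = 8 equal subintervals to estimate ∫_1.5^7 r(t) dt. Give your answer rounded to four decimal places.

0.4601

Δt = (7 − 1.5)/8 = 0.6875.
Midpoints: 1.84375, 2.53125, 3.21875, 3.90625, 4.59375, 5.28125, 5.96875, 6.65625.
r(1.84375) ≈ -0.8547, r(2.53125) ≈ 0.3430, r(3.21875) ≈ 0.9881, r(3.90625) ≈ 0.0415, r(4.59375) ≈ -0.9720, r(5.28125) ≈ -0.4197, r(5.96875) ≈ 0.8087, r(6.65625) ≈ 0.7343.
Sum = Δt · [r(1.84375) + r(2.53125) + r(3.21875) + ...].
Sum ≈ 0.4601.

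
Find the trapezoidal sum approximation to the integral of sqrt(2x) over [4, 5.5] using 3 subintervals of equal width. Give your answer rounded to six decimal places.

4.617402

Δx = (5.5 − 4)/3 = 0.5.
f(4) ≈ 2.828427, f(4.5) ≈ 3.000000, f(5) ≈ 3.162278, f(5.5) ≈ 3.316625.
T_3 = (Δx/2)·[f(x_0) + 2f(x_1) + 2f(x_2) + f(x_3)].
Sum ≈ 4.617402.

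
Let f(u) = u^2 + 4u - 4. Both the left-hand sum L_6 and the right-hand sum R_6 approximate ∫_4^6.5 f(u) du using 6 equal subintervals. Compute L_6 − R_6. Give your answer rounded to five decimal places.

-15.10417

L_6 ≈ 105.2285880.
R_6 ≈ 120.3327546.
L_6 − R_6 ≈ -15.10417.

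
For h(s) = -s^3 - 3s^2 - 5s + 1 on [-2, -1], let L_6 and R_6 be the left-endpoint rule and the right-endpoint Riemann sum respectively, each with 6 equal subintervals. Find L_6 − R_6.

0.5

L_6 ≈ 5.50694.
R_6 ≈ 5.00694.
L_6 − R_6 = 0.5.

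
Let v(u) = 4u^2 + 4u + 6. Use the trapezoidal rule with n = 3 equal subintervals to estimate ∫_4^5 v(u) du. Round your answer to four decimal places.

Δu = (5 − 4)/3 = 1/3.
v(4) = 86, v(13/3) = 886/9, v(14/3) = 1006/9, v(5) = 126.
T_3 = (Δu/2)·[v(u_0) + 2v(u_1) + 2v(u_2) + v(u_3)].
Sum ≈ 105.4074.

105.4074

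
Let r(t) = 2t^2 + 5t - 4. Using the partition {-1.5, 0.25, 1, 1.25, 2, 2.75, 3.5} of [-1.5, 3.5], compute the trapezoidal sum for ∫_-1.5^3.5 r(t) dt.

38.1875

Subinterval widths: 1.75, 0.75, 0.25, 0.75, 0.75, 0.75.
r(-1.5) = -7, r(0.25) = -2.625, r(1) = 3, r(1.25) = 5.375, r(2) = 14, r(2.75) = 24.875, r(3.5) = 38.
On each subinterval the trapezoid contributes (Δt_i/2)·[r(t_{i-1}) + r(t_i)].
Sum = 38.1875.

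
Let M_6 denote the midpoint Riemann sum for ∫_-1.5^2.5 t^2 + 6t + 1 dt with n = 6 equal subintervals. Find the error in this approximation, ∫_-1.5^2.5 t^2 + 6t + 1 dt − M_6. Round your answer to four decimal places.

0.1481

Exact integral: ∫_-1.5^2.5 f(t) dt ≈ 22.333333.
M_6 ≈ 22.185185.
Error ≈ 22.333333 − 22.185185 ≈ 0.1481.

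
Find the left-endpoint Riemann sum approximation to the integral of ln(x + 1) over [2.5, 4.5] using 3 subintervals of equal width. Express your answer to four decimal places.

Δx = (4.5 − 2.5)/3 = 2/3.
Left endpoints: 2.5, 19/6, 23/6.
f(2.5) ≈ 1.2528, f(19/6) ≈ 1.4271, f(23/6) ≈ 1.5755.
Sum = Δx · [f(2.5) + f(19/6) + f(23/6)].
Sum ≈ 2.8369.

2.8369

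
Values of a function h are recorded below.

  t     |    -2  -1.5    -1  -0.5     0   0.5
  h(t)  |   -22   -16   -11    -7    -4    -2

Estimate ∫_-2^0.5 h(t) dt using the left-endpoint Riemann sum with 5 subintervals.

-30

Δt = 0.5.
Sum = 0.5·[(-22) + (-16) + (-11) + (-7) + (-4)] = -30.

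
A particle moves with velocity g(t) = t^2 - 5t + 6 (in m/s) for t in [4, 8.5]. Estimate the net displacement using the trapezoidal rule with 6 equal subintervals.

Δt = (8.5 − 4)/6 = 0.75.
g(4) = 2, g(4.75) = 4.8125, g(5.5) = 8.75, g(6.25) = 13.8125, g(7) = 20, g(7.75) = 27.3125, g(8.5) = 35.75.
T_6 = (Δt/2)·[g(t_0) + 2g(t_1) + ... + 2g(t_{5}) + g(t_6)].
Sum = 70.171875.

70.171875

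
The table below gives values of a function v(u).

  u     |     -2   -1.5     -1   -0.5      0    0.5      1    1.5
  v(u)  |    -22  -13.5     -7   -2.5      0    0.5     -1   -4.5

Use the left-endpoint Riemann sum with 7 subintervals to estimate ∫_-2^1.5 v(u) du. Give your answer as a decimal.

-22.75

Δu = 0.5.
Sum = 0.5·[(-22) + (-13.5) + (-7) + (-2.5) + 0 + 0.5 + (-1)] = -22.75.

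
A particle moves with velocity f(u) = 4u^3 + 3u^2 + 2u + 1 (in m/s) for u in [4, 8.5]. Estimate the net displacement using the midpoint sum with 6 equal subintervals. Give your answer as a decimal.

Δu = (8.5 − 4)/6 = 0.75.
Midpoints: 4.375, 5.125, 5.875, 6.625, 7.375, 8.125.
f(4.375) = 402.1328125, f(5.125) = 628.4921875, f(5.875) = 927.4140625, f(6.625) = 1309.0234375, f(7.375) = 1783.4453125, f(8.125) = 2360.8046875.
Sum = Δu · [f(4.375) + f(5.125) + f(5.875) + ...].
Sum = 5558.484375.

5558.484375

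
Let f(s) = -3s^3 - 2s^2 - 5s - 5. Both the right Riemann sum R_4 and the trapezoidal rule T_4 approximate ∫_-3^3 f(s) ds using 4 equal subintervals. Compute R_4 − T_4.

R_4 = -214.5.
T_4 = -70.5.
R_4 − T_4 = -144.

-144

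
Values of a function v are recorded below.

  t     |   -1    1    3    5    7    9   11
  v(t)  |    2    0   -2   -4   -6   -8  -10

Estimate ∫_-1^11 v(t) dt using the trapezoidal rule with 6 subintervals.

Δt = 2.
T_6 = (2/2)·[2 + 2·0 + 2·(-2) + 2·(-4) + 2·(-6) + 2·(-8) + (-10)] = -48.

-48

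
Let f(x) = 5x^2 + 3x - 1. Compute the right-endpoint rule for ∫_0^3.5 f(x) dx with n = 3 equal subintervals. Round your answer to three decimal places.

132.157

Δx = (3.5 − 0)/3 = 7/6.
Right endpoints: 7/6, 7/3, 3.5.
f(7/6) = 335/36, f(7/3) = 299/9, f(3.5) = 70.75.
Sum = Δx · [f(7/6) + f(7/3) + f(3.5)].
Sum ≈ 132.157.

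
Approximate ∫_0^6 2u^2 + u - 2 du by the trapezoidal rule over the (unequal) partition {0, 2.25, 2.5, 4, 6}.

Subinterval widths: 2.25, 0.25, 1.5, 2.
f(0) = -2, f(2.25) = 10.375, f(2.5) = 13, f(4) = 34, f(6) = 76.
On each subinterval the trapezoid contributes (Δu_i/2)·[f(u_{i-1}) + f(u_i)].
Sum = 157.59375.

157.59375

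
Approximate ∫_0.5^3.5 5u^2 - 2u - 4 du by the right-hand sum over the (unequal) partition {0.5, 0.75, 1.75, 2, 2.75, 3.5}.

69.0625

Subinterval widths: 0.25, 1, 0.25, 0.75, 0.75.
Right endpoints: 0.75, 1.75, 2, 2.75, 3.5.
f(0.75) = -2.6875, f(1.75) = 7.8125, f(2) = 12, f(2.75) = 28.3125, f(3.5) = 50.25.
Sum = Σ Δu_i · f(u_i).
Sum = 69.0625.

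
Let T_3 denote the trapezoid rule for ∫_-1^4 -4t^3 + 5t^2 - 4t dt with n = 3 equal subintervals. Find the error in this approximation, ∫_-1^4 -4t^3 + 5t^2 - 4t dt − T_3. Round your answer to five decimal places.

30.09259

Exact integral: ∫_-1^4 f(t) dt ≈ -176.6666667.
T_3 ≈ -206.7592593.
Error ≈ -176.6666667 − (-206.7592593) ≈ 30.09259.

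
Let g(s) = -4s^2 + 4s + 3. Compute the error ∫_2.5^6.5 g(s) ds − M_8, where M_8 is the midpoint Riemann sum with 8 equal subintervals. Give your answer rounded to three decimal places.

Exact integral: ∫_2.5^6.5 g(s) ds ≈ -261.33333.
M_8 = -261.
Error ≈ -261.33333 − (-261) ≈ -0.333.

-0.333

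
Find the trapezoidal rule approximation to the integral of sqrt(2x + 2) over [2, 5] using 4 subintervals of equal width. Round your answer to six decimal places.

8.951834

Δx = (5 − 2)/4 = 0.75.
f(2) ≈ 2.449490, f(2.75) ≈ 2.738613, f(3.5) ≈ 3.000000, f(4.25) ≈ 3.240370, f(5) ≈ 3.464102.
T_4 = (Δx/2)·[f(x_0) + 2f(x_1) + 2f(x_2) + 2f(x_3) + f(x_4)].
Sum ≈ 8.951834.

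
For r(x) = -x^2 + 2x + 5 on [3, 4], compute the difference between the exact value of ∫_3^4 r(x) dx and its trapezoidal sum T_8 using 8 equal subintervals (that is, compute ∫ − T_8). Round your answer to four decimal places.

Exact integral: ∫_3^4 r(x) dx ≈ -0.333333.
T_8 = -0.3359375.
Error ≈ -0.333333 − (-0.3359375) ≈ 0.0026.

0.0026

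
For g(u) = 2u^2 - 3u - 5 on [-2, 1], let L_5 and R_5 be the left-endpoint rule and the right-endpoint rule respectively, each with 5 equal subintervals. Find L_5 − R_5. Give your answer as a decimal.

9

L_5 = 0.36.
R_5 = -8.64.
L_5 − R_5 = 9.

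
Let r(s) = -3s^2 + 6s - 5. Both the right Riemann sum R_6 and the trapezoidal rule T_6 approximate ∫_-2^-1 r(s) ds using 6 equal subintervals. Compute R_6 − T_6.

R_6 ≈ -19.763889.
T_6 ≈ -21.013889.
R_6 − T_6 = 1.25.

1.25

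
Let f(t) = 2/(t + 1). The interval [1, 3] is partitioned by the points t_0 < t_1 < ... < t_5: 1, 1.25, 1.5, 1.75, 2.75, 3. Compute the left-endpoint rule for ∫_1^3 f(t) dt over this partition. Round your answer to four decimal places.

1.5328

Subinterval widths: 0.25, 0.25, 0.25, 1, 0.25.
Left endpoints: 1, 1.25, 1.5, 1.75, 2.75.
f(1) = 1, f(1.25) = 8/9, f(1.5) = 0.8, f(1.75) = 8/11, f(2.75) = 8/15.
Sum = Σ Δt_i · f(t_i).
Sum ≈ 1.5328.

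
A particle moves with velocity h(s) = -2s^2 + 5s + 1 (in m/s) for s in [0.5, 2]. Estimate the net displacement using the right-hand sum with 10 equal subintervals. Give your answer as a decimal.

Δs = (2 − 0.5)/10 = 0.15.
Right endpoints: 0.65, 0.8, 0.95, 1.1, 1.25, 1.4, 1.55, 1.7, 1.85, 2.
h(0.65) = 3.405, h(0.8) = 3.72, h(0.95) = 3.945, h(1.1) = 4.08, h(1.25) = 4.125, h(1.4) = 4.08, h(1.55) = 3.945, h(1.7) = 3.72, h(1.85) = 3.405, h(2) = 3.
Sum = Δs · [h(0.65) + h(0.8) + h(0.95) + ...].
Sum = 5.61375.

5.61375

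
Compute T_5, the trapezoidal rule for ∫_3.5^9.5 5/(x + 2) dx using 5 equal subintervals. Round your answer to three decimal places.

3.703

Δx = (9.5 − 3.5)/5 = 1.2.
f(3.5) = 10/11, f(4.7) = 50/67, f(5.9) = 50/79, f(7.1) = 50/91, f(8.3) = 50/103, f(9.5) = 10/23.
T_5 = (Δx/2)·[f(x_0) + 2f(x_1) + ... + 2f(x_{4}) + f(x_5)].
Sum ≈ 3.703.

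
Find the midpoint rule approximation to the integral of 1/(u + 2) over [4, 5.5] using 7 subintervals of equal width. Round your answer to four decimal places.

0.2231

Δu = (5.5 − 4)/7 = 3/14.
Midpoints: 115/28, 121/28, 127/28, 4.75, 139/28, 145/28, 151/28.
f(115/28) = 28/171, f(121/28) = 28/177, f(127/28) = 28/183, f(4.75) = 4/27, f(139/28) = 28/195, f(145/28) = 28/201, f(151/28) = 28/207.
Sum = Δu · [f(115/28) + f(121/28) + f(127/28) + ...].
Sum ≈ 0.2231.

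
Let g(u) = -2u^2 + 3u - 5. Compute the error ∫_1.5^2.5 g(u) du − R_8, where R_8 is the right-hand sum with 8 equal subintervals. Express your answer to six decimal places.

0.317708

Exact integral: ∫_1.5^2.5 g(u) du ≈ -7.16666667.
R_8 = -7.484375.
Error ≈ -7.16666667 − (-7.484375) ≈ 0.317708.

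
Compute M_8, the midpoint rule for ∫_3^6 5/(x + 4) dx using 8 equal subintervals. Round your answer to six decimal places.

1.783070

Δx = (6 − 3)/8 = 0.375.
Midpoints: 3.1875, 3.5625, 3.9375, 4.3125, 4.6875, 5.0625, 5.4375, 5.8125.
f(3.1875) = 16/23, f(3.5625) = 80/121, f(3.9375) = 80/127, f(4.3125) = 80/133, f(4.6875) = 80/139, f(5.0625) = 16/29, f(5.4375) = 80/151, f(5.8125) = 80/157.
Sum = Δx · [f(3.1875) + f(3.5625) + f(3.9375) + ...].
Sum ≈ 1.783070.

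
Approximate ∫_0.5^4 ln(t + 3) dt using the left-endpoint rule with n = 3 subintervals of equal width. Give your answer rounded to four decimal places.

Δt = (4 − 0.5)/3 = 7/6.
Left endpoints: 0.5, 5/3, 17/6.
f(0.5) ≈ 1.2528, f(5/3) ≈ 1.5404, f(17/6) ≈ 1.7636.
Sum = Δt · [f(0.5) + f(5/3) + f(17/6)].
Sum ≈ 5.3163.

5.3163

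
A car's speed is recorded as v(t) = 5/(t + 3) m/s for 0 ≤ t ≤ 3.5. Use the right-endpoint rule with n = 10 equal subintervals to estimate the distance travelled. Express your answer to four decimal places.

3.7134

Δt = (3.5 − 0)/10 = 0.35.
Right endpoints: 0.35, 0.7, 1.05, 1.4, 1.75, 2.1, 2.45, 2.8, 3.15, 3.5.
v(0.35) = 100/67, v(0.7) = 50/37, v(1.05) = 100/81, v(1.4) = 25/22, v(1.75) = 20/19, v(2.1) = 50/51, v(2.45) = 100/109, v(2.8) = 25/29, v(3.15) = 100/123, v(3.5) = 10/13.
Sum = Δt · [v(0.35) + v(0.7) + v(1.05) + ...].
Sum ≈ 3.7134.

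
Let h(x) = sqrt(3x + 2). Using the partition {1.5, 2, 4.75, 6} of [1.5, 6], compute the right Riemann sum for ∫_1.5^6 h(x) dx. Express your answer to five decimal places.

18.08999

Subinterval widths: 0.5, 2.75, 1.25.
Right endpoints: 2, 4.75, 6.
h(2) ≈ 2.82843, h(4.75) ≈ 4.03113, h(6) ≈ 4.47214.
Sum = Σ Δx_i · h(x_i).
Sum ≈ 18.08999.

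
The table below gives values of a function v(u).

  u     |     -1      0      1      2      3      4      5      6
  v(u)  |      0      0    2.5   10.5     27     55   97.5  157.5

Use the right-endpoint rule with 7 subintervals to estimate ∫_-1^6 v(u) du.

Δu = 1.
Sum = 1·[0 + 2.5 + 10.5 + 27 + 55 + 97.5 + 157.5] = 350.

350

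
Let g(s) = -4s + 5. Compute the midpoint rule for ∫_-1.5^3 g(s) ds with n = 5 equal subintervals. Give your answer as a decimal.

9

Δs = (3 − (-1.5))/5 = 0.9.
Midpoints: -1.05, -0.15, 0.75, 1.65, 2.55.
g(-1.05) = 9.2, g(-0.15) = 5.6, g(0.75) = 2, g(1.65) = -1.6, g(2.55) = -5.2.
Sum = Δs · [g(-1.05) + g(-0.15) + g(0.75) + g(1.65) + g(2.55)].
Sum = 9.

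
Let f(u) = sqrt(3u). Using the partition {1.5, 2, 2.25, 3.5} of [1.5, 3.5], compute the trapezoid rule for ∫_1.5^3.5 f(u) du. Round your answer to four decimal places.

5.4227

Subinterval widths: 0.5, 0.25, 1.25.
f(1.5) ≈ 2.1213, f(2) ≈ 2.4495, f(2.25) ≈ 2.5981, f(3.5) ≈ 3.2404.
On each subinterval the trapezoid contributes (Δu_i/2)·[f(u_{i-1}) + f(u_i)].
Sum ≈ 5.4227.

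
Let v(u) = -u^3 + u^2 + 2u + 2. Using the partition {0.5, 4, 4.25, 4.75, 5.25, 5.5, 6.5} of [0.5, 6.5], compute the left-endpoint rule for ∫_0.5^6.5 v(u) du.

-208.50390625

Subinterval widths: 3.5, 0.25, 0.5, 0.5, 0.25, 1.
Left endpoints: 0.5, 4, 4.25, 4.75, 5.25, 5.5.
v(0.5) = 3.125, v(4) = -38, v(4.25) = -48.203125, v(4.75) = -73.109375, v(5.25) = -104.640625, v(5.5) = -123.125.
Sum = Σ Δu_i · v(u_i).
Sum = -208.50390625.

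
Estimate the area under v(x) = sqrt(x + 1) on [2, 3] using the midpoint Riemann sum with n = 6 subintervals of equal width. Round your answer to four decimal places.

1.8693

Δx = (3 − 2)/6 = 1/6.
Midpoints: 25/12, 2.25, 29/12, 31/12, 2.75, 35/12.
v(25/12) ≈ 1.7559, v(2.25) ≈ 1.8028, v(29/12) ≈ 1.8484, v(31/12) ≈ 1.8930, v(2.75) ≈ 1.9365, v(35/12) ≈ 1.9791.
Sum = Δx · [v(25/12) + v(2.25) + v(29/12) + ...].
Sum ≈ 1.8693.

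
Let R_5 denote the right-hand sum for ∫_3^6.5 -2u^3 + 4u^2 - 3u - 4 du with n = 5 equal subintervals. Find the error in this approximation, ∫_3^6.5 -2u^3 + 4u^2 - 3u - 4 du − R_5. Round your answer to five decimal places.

Exact integral: ∫_3^6.5 f(u) du ≈ -585.7395833.
R_5 = -723.205.
Error ≈ -585.7395833 − (-723.205) ≈ 137.46542.

137.46542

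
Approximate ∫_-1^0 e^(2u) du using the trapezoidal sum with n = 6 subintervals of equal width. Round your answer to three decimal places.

0.436

Δu = (0 − (-1))/6 = 1/6.
f(-1) ≈ 0.135, f(-5/6) ≈ 0.189, f(-2/3) ≈ 0.264, f(-0.5) ≈ 0.368, f(-1/3) ≈ 0.513, f(-1/6) ≈ 0.717, f(0) ≈ 1.000.
T_6 = (Δu/2)·[f(u_0) + 2f(u_1) + ... + 2f(u_{5}) + f(u_6)].
Sum ≈ 0.436.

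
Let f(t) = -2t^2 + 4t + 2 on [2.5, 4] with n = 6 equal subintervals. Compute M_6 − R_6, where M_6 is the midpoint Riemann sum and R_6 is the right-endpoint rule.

1.734375

M_6 = -9.734375.
R_6 = -11.46875.
M_6 − R_6 = 1.734375.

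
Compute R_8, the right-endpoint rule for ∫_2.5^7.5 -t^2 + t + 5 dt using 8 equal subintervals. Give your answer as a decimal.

Δt = (7.5 − 2.5)/8 = 0.625.
Right endpoints: 3.125, 3.75, 4.375, 5, 5.625, 6.25, 6.875, 7.5.
f(3.125) = -1.640625, f(3.75) = -5.3125, f(4.375) = -9.765625, f(5) = -15, f(5.625) = -21.015625, f(6.25) = -27.8125, f(6.875) = -35.390625, f(7.5) = -43.75.
Sum = Δt · [f(3.125) + f(3.75) + f(4.375) + ...].
Sum = -99.8046875.

-99.8046875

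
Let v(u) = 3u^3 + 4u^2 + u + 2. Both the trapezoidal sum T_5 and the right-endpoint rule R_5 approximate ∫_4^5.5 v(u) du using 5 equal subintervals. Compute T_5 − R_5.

-54.84375

T_5 = 641.97375.
R_5 = 696.8175.
T_5 − R_5 = -54.84375.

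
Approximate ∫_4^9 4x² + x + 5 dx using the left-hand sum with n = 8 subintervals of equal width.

862.65625

Δx = (9 − 4)/8 = 0.625.
Left endpoints: 4, 4.625, 5.25, 5.875, 6.5, 7.125, 7.75, 8.375.
f(4) = 73, f(4.625) = 95.1875, f(5.25) = 120.5, f(5.875) = 148.9375, f(6.5) = 180.5, f(7.125) = 215.1875, f(7.75) = 253, f(8.375) = 293.9375.
Sum = Δx · [f(4) + f(4.625) + f(5.25) + ...].
Sum = 862.65625.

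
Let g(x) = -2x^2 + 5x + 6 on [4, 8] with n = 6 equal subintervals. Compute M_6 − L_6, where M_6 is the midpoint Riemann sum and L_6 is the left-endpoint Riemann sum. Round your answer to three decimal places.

-24.444

M_6 ≈ -154.37037.
L_6 ≈ -129.92593.
M_6 − L_6 ≈ -24.444.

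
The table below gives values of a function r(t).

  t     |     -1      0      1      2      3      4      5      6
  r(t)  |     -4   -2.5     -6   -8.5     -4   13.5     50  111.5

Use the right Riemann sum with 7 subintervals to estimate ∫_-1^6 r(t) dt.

Δt = 1.
Sum = 1·[(-2.5) + (-6) + (-8.5) + (-4) + 13.5 + 50 + 111.5] = 154.

154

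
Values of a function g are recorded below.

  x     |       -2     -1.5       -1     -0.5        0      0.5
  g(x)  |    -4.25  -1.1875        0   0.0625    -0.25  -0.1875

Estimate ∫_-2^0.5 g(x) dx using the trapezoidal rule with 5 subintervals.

-1.796875

Δx = 0.5.
T_5 = (0.5/2)·[(-4.25) + 2·(-1.1875) + 2·0 + 2·0.0625 + 2·(-0.25) + (-0.1875)] = -1.796875.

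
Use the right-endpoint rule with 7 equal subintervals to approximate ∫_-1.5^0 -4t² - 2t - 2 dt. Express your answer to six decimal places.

-4.653061

Δt = (0 − (-1.5))/7 = 3/14.
Right endpoints: -9/7, -15/14, -6/7, -9/14, -3/7, -3/14, 0.
f(-9/7) = -296/49, f(-15/14) = -218/49, f(-6/7) = -158/49, f(-9/14) = -116/49, f(-3/7) = -92/49, f(-3/14) = -86/49, f(0) = -2.
Sum = Δt · [f(-9/7) + f(-15/14) + f(-6/7) + ...].
Sum ≈ -4.653061.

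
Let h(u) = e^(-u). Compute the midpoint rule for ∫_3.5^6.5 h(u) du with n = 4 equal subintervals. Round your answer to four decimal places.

Δu = (6.5 − 3.5)/4 = 0.75.
Midpoints: 3.875, 4.625, 5.375, 6.125.
h(3.875) ≈ 0.0208, h(4.625) ≈ 0.0098, h(5.375) ≈ 0.0046, h(6.125) ≈ 0.0022.
Sum = Δu · [h(3.875) + h(4.625) + h(5.375) + h(6.125)].
Sum ≈ 0.0280.

0.0280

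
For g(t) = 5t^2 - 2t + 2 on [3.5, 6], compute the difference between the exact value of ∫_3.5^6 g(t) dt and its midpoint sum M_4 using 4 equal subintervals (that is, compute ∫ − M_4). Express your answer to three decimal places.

0.407

Exact integral: ∫_3.5^6 g(t) dt ≈ 269.79167.
M_4 ≈ 269.38477.
Error ≈ 269.79167 − 269.38477 ≈ 0.407.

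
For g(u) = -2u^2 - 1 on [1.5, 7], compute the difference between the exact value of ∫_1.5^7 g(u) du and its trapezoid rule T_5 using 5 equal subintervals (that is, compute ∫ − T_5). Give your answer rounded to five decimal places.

Exact integral: ∫_1.5^7 g(u) du ≈ -231.9166667.
T_5 = -234.135.
Error ≈ -231.9166667 − (-234.135) ≈ 2.21833.

2.21833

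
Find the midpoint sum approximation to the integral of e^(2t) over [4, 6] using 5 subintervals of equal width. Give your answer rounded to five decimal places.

77795.70481

Δt = (6 − 4)/5 = 0.4.
Midpoints: 4.2, 4.6, 5, 5.4, 5.8.
f(4.2) ≈ 4447.06675, f(4.6) ≈ 9897.12906, f(5) ≈ 22026.46579, f(5.4) ≈ 49020.80114, f(5.8) ≈ 109097.79928.
Sum = Δt · [f(4.2) + f(4.6) + f(5) + f(5.4) + f(5.8)].
Sum ≈ 77795.70481.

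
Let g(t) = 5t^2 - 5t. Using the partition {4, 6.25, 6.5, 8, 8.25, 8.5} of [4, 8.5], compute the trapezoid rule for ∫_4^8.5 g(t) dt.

Subinterval widths: 2.25, 0.25, 1.5, 0.25, 0.25.
g(4) = 60, g(6.25) = 164.0625, g(6.5) = 178.75, g(8) = 280, g(8.25) = 299.0625, g(8.5) = 318.75.
On each subinterval the trapezoid contributes (Δt_i/2)·[g(t_{i-1}) + g(t_i)].
Sum = 788.59375.

788.59375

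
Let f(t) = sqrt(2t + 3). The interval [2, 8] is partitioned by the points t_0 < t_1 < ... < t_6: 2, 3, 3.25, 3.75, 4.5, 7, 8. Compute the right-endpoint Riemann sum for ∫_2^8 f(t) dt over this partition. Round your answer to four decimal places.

22.6555

Subinterval widths: 1, 0.25, 0.5, 0.75, 2.5, 1.
Right endpoints: 3, 3.25, 3.75, 4.5, 7, 8.
f(3) ≈ 3.0000, f(3.25) ≈ 3.0822, f(3.75) ≈ 3.2404, f(4.5) ≈ 3.4641, f(7) ≈ 4.1231, f(8) ≈ 4.3589.
Sum = Σ Δt_i · f(t_i).
Sum ≈ 22.6555.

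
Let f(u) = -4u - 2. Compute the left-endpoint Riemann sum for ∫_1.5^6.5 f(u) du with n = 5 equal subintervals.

-80

Δu = (6.5 − 1.5)/5 = 1.
Left endpoints: 1.5, 2.5, 3.5, 4.5, 5.5.
f(1.5) = -8, f(2.5) = -12, f(3.5) = -16, f(4.5) = -20, f(5.5) = -24.
Sum = Δu · [f(1.5) + f(2.5) + f(3.5) + f(4.5) + f(5.5)].
Sum = -80.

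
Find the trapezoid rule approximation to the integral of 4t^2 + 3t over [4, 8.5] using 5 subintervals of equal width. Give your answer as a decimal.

Δt = (8.5 − 4)/5 = 0.9.
f(4) = 76, f(4.9) = 110.74, f(5.8) = 151.96, f(6.7) = 199.66, f(7.6) = 253.84, f(8.5) = 314.5.
T_5 = (Δt/2)·[f(t_0) + 2f(t_1) + ... + 2f(t_{4}) + f(t_5)].
Sum = 820.305.

820.305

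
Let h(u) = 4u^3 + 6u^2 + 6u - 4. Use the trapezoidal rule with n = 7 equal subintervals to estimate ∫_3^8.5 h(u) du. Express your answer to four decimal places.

Δu = (8.5 − 3)/7 = 11/14.
h(3) = 176, h(53/14) = 110352/343, h(32/7) = 182116/343, h(75/14) = 279653/343, h(43/7) = 406956/343, h(97/14) = 568018/343, h(54/7) = 766832/343, h(8.5) = 2937.
T_7 = (Δu/2)·[h(u_0) + 2h(u_1) + ... + 2h(u_{6}) + h(u_7)].
Sum ≈ 6523.5051.

6523.5051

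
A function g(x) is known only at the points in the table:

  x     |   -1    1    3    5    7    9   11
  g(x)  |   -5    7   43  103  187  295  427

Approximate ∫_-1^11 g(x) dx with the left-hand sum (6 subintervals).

Δx = 2.
Sum = 2·[(-5) + 7 + 43 + 103 + 187 + 295] = 1260.

1260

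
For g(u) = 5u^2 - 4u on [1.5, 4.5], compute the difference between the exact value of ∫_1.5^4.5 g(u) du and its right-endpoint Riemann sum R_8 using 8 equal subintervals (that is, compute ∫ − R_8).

Exact integral: ∫_1.5^4.5 g(u) du = 110.25.
R_8 = 125.2265625.
Error = 110.25 − 125.2265625 = -14.9765625.

-14.9765625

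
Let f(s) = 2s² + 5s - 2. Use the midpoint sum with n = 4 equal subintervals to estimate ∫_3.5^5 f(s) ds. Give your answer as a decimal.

83.58984375

Δs = (5 − 3.5)/4 = 0.375.
Midpoints: 3.6875, 4.0625, 4.4375, 4.8125.
f(3.6875) = 43.6328125, f(4.0625) = 51.3203125, f(4.4375) = 59.5703125, f(4.8125) = 68.3828125.
Sum = Δs · [f(3.6875) + f(4.0625) + f(4.4375) + f(4.8125)].
Sum = 83.58984375.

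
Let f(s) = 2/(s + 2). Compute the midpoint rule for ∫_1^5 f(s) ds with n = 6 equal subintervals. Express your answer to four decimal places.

1.6913

Δs = (5 − 1)/6 = 2/3.
Midpoints: 4/3, 2, 8/3, 10/3, 4, 14/3.
f(4/3) = 0.6, f(2) = 0.5, f(8/3) = 3/7, f(10/3) = 0.375, f(4) = 1/3, f(14/3) = 0.3.
Sum = Δs · [f(4/3) + f(2) + f(8/3) + ...].
Sum ≈ 1.6913.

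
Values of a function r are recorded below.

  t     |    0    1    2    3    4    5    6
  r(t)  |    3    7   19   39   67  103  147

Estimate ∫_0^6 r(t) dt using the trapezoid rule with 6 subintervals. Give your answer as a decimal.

Δt = 1.
T_6 = (1/2)·[3 + 2·7 + 2·19 + 2·39 + 2·67 + 2·103 + 147] = 310.

310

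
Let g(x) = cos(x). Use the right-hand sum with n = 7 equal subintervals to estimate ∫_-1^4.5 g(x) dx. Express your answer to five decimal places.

-0.42406

Δx = (4.5 − (-1))/7 = 11/14.
Right endpoints: -3/14, 4/7, 19/14, 15/7, 41/14, 26/7, 4.5.
g(-3/14) ≈ 0.97713, g(4/7) ≈ 0.84113, g(19/14) ≈ 0.21203, g(15/7) ≈ -0.54137, g(41/14) ≈ -0.97740, g(26/7) ≈ -0.84044, g(4.5) ≈ -0.21080.
Sum = Δx · [g(-3/14) + g(4/7) + g(19/14) + ...].
Sum ≈ -0.42406.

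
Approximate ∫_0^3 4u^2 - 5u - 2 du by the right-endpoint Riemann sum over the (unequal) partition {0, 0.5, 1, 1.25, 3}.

29.5

Subinterval widths: 0.5, 0.5, 0.25, 1.75.
Right endpoints: 0.5, 1, 1.25, 3.
f(0.5) = -3.5, f(1) = -3, f(1.25) = -2, f(3) = 19.
Sum = Σ Δu_i · f(u_i).
Sum = 29.5.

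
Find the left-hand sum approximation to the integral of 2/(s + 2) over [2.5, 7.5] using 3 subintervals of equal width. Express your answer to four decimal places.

1.7068

Δs = (7.5 − 2.5)/3 = 5/3.
Left endpoints: 2.5, 25/6, 35/6.
f(2.5) = 4/9, f(25/6) = 12/37, f(35/6) = 12/47.
Sum = Δs · [f(2.5) + f(25/6) + f(35/6)].
Sum ≈ 1.7068.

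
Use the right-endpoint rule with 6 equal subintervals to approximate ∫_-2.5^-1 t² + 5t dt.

-7.953125

Δt = (-1 − (-2.5))/6 = 0.25.
Right endpoints: -2.25, -2, -1.75, -1.5, -1.25, -1.
f(-2.25) = -6.1875, f(-2) = -6, f(-1.75) = -5.6875, f(-1.5) = -5.25, f(-1.25) = -4.6875, f(-1) = -4.
Sum = Δt · [f(-2.25) + f(-2) + f(-1.75) + ...].
Sum = -7.953125.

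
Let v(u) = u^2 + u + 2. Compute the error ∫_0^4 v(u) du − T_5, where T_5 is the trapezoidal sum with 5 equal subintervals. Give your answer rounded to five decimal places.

Exact integral: ∫_0^4 v(u) du ≈ 37.3333333.
T_5 = 37.76.
Error ≈ 37.3333333 − 37.76 ≈ -0.42667.

-0.42667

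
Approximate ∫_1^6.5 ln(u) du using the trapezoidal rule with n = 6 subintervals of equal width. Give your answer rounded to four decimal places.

Δu = (6.5 − 1)/6 = 11/12.
f(1) ≈ 0.0000, f(23/12) ≈ 0.6506, f(17/6) ≈ 1.0415, f(3.75) ≈ 1.3218, f(14/3) ≈ 1.5404, f(67/12) ≈ 1.7198, f(6.5) ≈ 1.8718.
T_6 = (Δu/2)·[f(u_0) + 2f(u_1) + ... + 2f(u_{5}) + f(u_6)].
Sum ≈ 6.6091.

6.6091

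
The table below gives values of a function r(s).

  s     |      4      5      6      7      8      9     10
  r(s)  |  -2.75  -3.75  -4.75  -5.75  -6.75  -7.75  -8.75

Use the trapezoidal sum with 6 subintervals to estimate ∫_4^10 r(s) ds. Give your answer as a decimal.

Δs = 1.
T_6 = (1/2)·[(-2.75) + 2·(-3.75) + 2·(-4.75) + 2·(-5.75) + 2·(-6.75) + 2·(-7.75) + (-8.75)] = -34.5.

-34.5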